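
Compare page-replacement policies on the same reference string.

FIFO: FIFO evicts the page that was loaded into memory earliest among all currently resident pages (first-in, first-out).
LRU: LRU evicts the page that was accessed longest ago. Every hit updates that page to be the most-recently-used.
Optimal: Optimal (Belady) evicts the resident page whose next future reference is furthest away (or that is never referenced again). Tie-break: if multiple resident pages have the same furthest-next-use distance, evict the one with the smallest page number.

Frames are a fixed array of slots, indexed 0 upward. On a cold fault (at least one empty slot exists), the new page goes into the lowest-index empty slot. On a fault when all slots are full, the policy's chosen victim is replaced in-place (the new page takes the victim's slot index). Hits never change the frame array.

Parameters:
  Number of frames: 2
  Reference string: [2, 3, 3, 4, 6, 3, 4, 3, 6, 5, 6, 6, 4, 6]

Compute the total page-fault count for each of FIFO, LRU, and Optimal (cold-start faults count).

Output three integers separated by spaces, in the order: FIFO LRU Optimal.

--- FIFO ---
  step 0: ref 2 -> FAULT, frames=[2,-] (faults so far: 1)
  step 1: ref 3 -> FAULT, frames=[2,3] (faults so far: 2)
  step 2: ref 3 -> HIT, frames=[2,3] (faults so far: 2)
  step 3: ref 4 -> FAULT, evict 2, frames=[4,3] (faults so far: 3)
  step 4: ref 6 -> FAULT, evict 3, frames=[4,6] (faults so far: 4)
  step 5: ref 3 -> FAULT, evict 4, frames=[3,6] (faults so far: 5)
  step 6: ref 4 -> FAULT, evict 6, frames=[3,4] (faults so far: 6)
  step 7: ref 3 -> HIT, frames=[3,4] (faults so far: 6)
  step 8: ref 6 -> FAULT, evict 3, frames=[6,4] (faults so far: 7)
  step 9: ref 5 -> FAULT, evict 4, frames=[6,5] (faults so far: 8)
  step 10: ref 6 -> HIT, frames=[6,5] (faults so far: 8)
  step 11: ref 6 -> HIT, frames=[6,5] (faults so far: 8)
  step 12: ref 4 -> FAULT, evict 6, frames=[4,5] (faults so far: 9)
  step 13: ref 6 -> FAULT, evict 5, frames=[4,6] (faults so far: 10)
  FIFO total faults: 10
--- LRU ---
  step 0: ref 2 -> FAULT, frames=[2,-] (faults so far: 1)
  step 1: ref 3 -> FAULT, frames=[2,3] (faults so far: 2)
  step 2: ref 3 -> HIT, frames=[2,3] (faults so far: 2)
  step 3: ref 4 -> FAULT, evict 2, frames=[4,3] (faults so far: 3)
  step 4: ref 6 -> FAULT, evict 3, frames=[4,6] (faults so far: 4)
  step 5: ref 3 -> FAULT, evict 4, frames=[3,6] (faults so far: 5)
  step 6: ref 4 -> FAULT, evict 6, frames=[3,4] (faults so far: 6)
  step 7: ref 3 -> HIT, frames=[3,4] (faults so far: 6)
  step 8: ref 6 -> FAULT, evict 4, frames=[3,6] (faults so far: 7)
  step 9: ref 5 -> FAULT, evict 3, frames=[5,6] (faults so far: 8)
  step 10: ref 6 -> HIT, frames=[5,6] (faults so far: 8)
  step 11: ref 6 -> HIT, frames=[5,6] (faults so far: 8)
  step 12: ref 4 -> FAULT, evict 5, frames=[4,6] (faults so far: 9)
  step 13: ref 6 -> HIT, frames=[4,6] (faults so far: 9)
  LRU total faults: 9
--- Optimal ---
  step 0: ref 2 -> FAULT, frames=[2,-] (faults so far: 1)
  step 1: ref 3 -> FAULT, frames=[2,3] (faults so far: 2)
  step 2: ref 3 -> HIT, frames=[2,3] (faults so far: 2)
  step 3: ref 4 -> FAULT, evict 2, frames=[4,3] (faults so far: 3)
  step 4: ref 6 -> FAULT, evict 4, frames=[6,3] (faults so far: 4)
  step 5: ref 3 -> HIT, frames=[6,3] (faults so far: 4)
  step 6: ref 4 -> FAULT, evict 6, frames=[4,3] (faults so far: 5)
  step 7: ref 3 -> HIT, frames=[4,3] (faults so far: 5)
  step 8: ref 6 -> FAULT, evict 3, frames=[4,6] (faults so far: 6)
  step 9: ref 5 -> FAULT, evict 4, frames=[5,6] (faults so far: 7)
  step 10: ref 6 -> HIT, frames=[5,6] (faults so far: 7)
  step 11: ref 6 -> HIT, frames=[5,6] (faults so far: 7)
  step 12: ref 4 -> FAULT, evict 5, frames=[4,6] (faults so far: 8)
  step 13: ref 6 -> HIT, frames=[4,6] (faults so far: 8)
  Optimal total faults: 8

Answer: 10 9 8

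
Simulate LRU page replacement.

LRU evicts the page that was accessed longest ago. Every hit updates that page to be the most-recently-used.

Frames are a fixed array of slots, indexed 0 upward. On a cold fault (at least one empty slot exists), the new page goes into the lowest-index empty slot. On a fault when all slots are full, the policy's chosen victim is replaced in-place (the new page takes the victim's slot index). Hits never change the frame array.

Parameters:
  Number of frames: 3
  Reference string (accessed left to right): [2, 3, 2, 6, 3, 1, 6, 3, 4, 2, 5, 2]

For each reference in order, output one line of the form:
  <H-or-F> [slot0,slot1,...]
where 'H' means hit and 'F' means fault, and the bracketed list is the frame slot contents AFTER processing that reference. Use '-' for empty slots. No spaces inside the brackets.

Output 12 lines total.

F [2,-,-]
F [2,3,-]
H [2,3,-]
F [2,3,6]
H [2,3,6]
F [1,3,6]
H [1,3,6]
H [1,3,6]
F [4,3,6]
F [4,3,2]
F [4,5,2]
H [4,5,2]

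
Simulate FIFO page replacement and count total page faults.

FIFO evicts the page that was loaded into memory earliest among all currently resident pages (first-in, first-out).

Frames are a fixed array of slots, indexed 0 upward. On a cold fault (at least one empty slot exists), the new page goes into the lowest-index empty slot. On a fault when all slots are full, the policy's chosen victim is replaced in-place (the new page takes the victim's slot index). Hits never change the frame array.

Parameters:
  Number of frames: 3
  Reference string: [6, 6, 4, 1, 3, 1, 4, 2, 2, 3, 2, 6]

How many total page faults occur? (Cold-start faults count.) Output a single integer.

Answer: 6

Derivation:
Step 0: ref 6 → FAULT, frames=[6,-,-]
Step 1: ref 6 → HIT, frames=[6,-,-]
Step 2: ref 4 → FAULT, frames=[6,4,-]
Step 3: ref 1 → FAULT, frames=[6,4,1]
Step 4: ref 3 → FAULT (evict 6), frames=[3,4,1]
Step 5: ref 1 → HIT, frames=[3,4,1]
Step 6: ref 4 → HIT, frames=[3,4,1]
Step 7: ref 2 → FAULT (evict 4), frames=[3,2,1]
Step 8: ref 2 → HIT, frames=[3,2,1]
Step 9: ref 3 → HIT, frames=[3,2,1]
Step 10: ref 2 → HIT, frames=[3,2,1]
Step 11: ref 6 → FAULT (evict 1), frames=[3,2,6]
Total faults: 6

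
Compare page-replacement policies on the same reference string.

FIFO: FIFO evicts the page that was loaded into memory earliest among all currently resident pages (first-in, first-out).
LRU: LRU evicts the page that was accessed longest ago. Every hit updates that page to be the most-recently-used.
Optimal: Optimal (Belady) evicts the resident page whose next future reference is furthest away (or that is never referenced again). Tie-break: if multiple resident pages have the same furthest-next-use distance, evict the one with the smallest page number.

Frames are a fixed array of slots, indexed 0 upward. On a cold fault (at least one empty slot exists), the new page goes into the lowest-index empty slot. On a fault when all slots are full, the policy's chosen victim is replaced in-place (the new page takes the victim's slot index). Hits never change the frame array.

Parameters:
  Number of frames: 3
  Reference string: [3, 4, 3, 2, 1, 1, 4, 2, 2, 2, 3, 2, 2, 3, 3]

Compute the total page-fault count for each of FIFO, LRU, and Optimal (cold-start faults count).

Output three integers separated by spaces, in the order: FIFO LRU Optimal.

--- FIFO ---
  step 0: ref 3 -> FAULT, frames=[3,-,-] (faults so far: 1)
  step 1: ref 4 -> FAULT, frames=[3,4,-] (faults so far: 2)
  step 2: ref 3 -> HIT, frames=[3,4,-] (faults so far: 2)
  step 3: ref 2 -> FAULT, frames=[3,4,2] (faults so far: 3)
  step 4: ref 1 -> FAULT, evict 3, frames=[1,4,2] (faults so far: 4)
  step 5: ref 1 -> HIT, frames=[1,4,2] (faults so far: 4)
  step 6: ref 4 -> HIT, frames=[1,4,2] (faults so far: 4)
  step 7: ref 2 -> HIT, frames=[1,4,2] (faults so far: 4)
  step 8: ref 2 -> HIT, frames=[1,4,2] (faults so far: 4)
  step 9: ref 2 -> HIT, frames=[1,4,2] (faults so far: 4)
  step 10: ref 3 -> FAULT, evict 4, frames=[1,3,2] (faults so far: 5)
  step 11: ref 2 -> HIT, frames=[1,3,2] (faults so far: 5)
  step 12: ref 2 -> HIT, frames=[1,3,2] (faults so far: 5)
  step 13: ref 3 -> HIT, frames=[1,3,2] (faults so far: 5)
  step 14: ref 3 -> HIT, frames=[1,3,2] (faults so far: 5)
  FIFO total faults: 5
--- LRU ---
  step 0: ref 3 -> FAULT, frames=[3,-,-] (faults so far: 1)
  step 1: ref 4 -> FAULT, frames=[3,4,-] (faults so far: 2)
  step 2: ref 3 -> HIT, frames=[3,4,-] (faults so far: 2)
  step 3: ref 2 -> FAULT, frames=[3,4,2] (faults so far: 3)
  step 4: ref 1 -> FAULT, evict 4, frames=[3,1,2] (faults so far: 4)
  step 5: ref 1 -> HIT, frames=[3,1,2] (faults so far: 4)
  step 6: ref 4 -> FAULT, evict 3, frames=[4,1,2] (faults so far: 5)
  step 7: ref 2 -> HIT, frames=[4,1,2] (faults so far: 5)
  step 8: ref 2 -> HIT, frames=[4,1,2] (faults so far: 5)
  step 9: ref 2 -> HIT, frames=[4,1,2] (faults so far: 5)
  step 10: ref 3 -> FAULT, evict 1, frames=[4,3,2] (faults so far: 6)
  step 11: ref 2 -> HIT, frames=[4,3,2] (faults so far: 6)
  step 12: ref 2 -> HIT, frames=[4,3,2] (faults so far: 6)
  step 13: ref 3 -> HIT, frames=[4,3,2] (faults so far: 6)
  step 14: ref 3 -> HIT, frames=[4,3,2] (faults so far: 6)
  LRU total faults: 6
--- Optimal ---
  step 0: ref 3 -> FAULT, frames=[3,-,-] (faults so far: 1)
  step 1: ref 4 -> FAULT, frames=[3,4,-] (faults so far: 2)
  step 2: ref 3 -> HIT, frames=[3,4,-] (faults so far: 2)
  step 3: ref 2 -> FAULT, frames=[3,4,2] (faults so far: 3)
  step 4: ref 1 -> FAULT, evict 3, frames=[1,4,2] (faults so far: 4)
  step 5: ref 1 -> HIT, frames=[1,4,2] (faults so far: 4)
  step 6: ref 4 -> HIT, frames=[1,4,2] (faults so far: 4)
  step 7: ref 2 -> HIT, frames=[1,4,2] (faults so far: 4)
  step 8: ref 2 -> HIT, frames=[1,4,2] (faults so far: 4)
  step 9: ref 2 -> HIT, frames=[1,4,2] (faults so far: 4)
  step 10: ref 3 -> FAULT, evict 1, frames=[3,4,2] (faults so far: 5)
  step 11: ref 2 -> HIT, frames=[3,4,2] (faults so far: 5)
  step 12: ref 2 -> HIT, frames=[3,4,2] (faults so far: 5)
  step 13: ref 3 -> HIT, frames=[3,4,2] (faults so far: 5)
  step 14: ref 3 -> HIT, frames=[3,4,2] (faults so far: 5)
  Optimal total faults: 5

Answer: 5 6 5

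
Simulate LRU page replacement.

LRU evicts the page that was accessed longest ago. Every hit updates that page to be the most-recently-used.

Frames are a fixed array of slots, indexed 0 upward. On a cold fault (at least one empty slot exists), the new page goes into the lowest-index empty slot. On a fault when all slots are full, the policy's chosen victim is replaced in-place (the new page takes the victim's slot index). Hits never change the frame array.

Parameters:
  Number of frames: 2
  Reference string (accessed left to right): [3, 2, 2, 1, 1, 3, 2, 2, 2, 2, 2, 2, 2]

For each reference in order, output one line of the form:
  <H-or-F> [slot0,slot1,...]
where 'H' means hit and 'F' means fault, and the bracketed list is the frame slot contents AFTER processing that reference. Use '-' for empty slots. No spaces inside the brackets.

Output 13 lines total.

F [3,-]
F [3,2]
H [3,2]
F [1,2]
H [1,2]
F [1,3]
F [2,3]
H [2,3]
H [2,3]
H [2,3]
H [2,3]
H [2,3]
H [2,3]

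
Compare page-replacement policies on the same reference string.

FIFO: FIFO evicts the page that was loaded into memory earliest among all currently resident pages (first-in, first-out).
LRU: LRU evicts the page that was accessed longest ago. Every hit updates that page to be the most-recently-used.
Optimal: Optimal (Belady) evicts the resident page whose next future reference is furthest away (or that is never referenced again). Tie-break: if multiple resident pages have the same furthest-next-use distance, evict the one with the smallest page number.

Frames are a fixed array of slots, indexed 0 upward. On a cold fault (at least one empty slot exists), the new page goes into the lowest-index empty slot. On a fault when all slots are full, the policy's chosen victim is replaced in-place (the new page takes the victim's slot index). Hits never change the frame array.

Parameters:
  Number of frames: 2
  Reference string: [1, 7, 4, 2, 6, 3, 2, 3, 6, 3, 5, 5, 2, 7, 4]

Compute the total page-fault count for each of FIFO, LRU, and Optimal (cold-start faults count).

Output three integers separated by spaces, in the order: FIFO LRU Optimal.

Answer: 13 12 11

Derivation:
--- FIFO ---
  step 0: ref 1 -> FAULT, frames=[1,-] (faults so far: 1)
  step 1: ref 7 -> FAULT, frames=[1,7] (faults so far: 2)
  step 2: ref 4 -> FAULT, evict 1, frames=[4,7] (faults so far: 3)
  step 3: ref 2 -> FAULT, evict 7, frames=[4,2] (faults so far: 4)
  step 4: ref 6 -> FAULT, evict 4, frames=[6,2] (faults so far: 5)
  step 5: ref 3 -> FAULT, evict 2, frames=[6,3] (faults so far: 6)
  step 6: ref 2 -> FAULT, evict 6, frames=[2,3] (faults so far: 7)
  step 7: ref 3 -> HIT, frames=[2,3] (faults so far: 7)
  step 8: ref 6 -> FAULT, evict 3, frames=[2,6] (faults so far: 8)
  step 9: ref 3 -> FAULT, evict 2, frames=[3,6] (faults so far: 9)
  step 10: ref 5 -> FAULT, evict 6, frames=[3,5] (faults so far: 10)
  step 11: ref 5 -> HIT, frames=[3,5] (faults so far: 10)
  step 12: ref 2 -> FAULT, evict 3, frames=[2,5] (faults so far: 11)
  step 13: ref 7 -> FAULT, evict 5, frames=[2,7] (faults so far: 12)
  step 14: ref 4 -> FAULT, evict 2, frames=[4,7] (faults so far: 13)
  FIFO total faults: 13
--- LRU ---
  step 0: ref 1 -> FAULT, frames=[1,-] (faults so far: 1)
  step 1: ref 7 -> FAULT, frames=[1,7] (faults so far: 2)
  step 2: ref 4 -> FAULT, evict 1, frames=[4,7] (faults so far: 3)
  step 3: ref 2 -> FAULT, evict 7, frames=[4,2] (faults so far: 4)
  step 4: ref 6 -> FAULT, evict 4, frames=[6,2] (faults so far: 5)
  step 5: ref 3 -> FAULT, evict 2, frames=[6,3] (faults so far: 6)
  step 6: ref 2 -> FAULT, evict 6, frames=[2,3] (faults so far: 7)
  step 7: ref 3 -> HIT, frames=[2,3] (faults so far: 7)
  step 8: ref 6 -> FAULT, evict 2, frames=[6,3] (faults so far: 8)
  step 9: ref 3 -> HIT, frames=[6,3] (faults so far: 8)
  step 10: ref 5 -> FAULT, evict 6, frames=[5,3] (faults so far: 9)
  step 11: ref 5 -> HIT, frames=[5,3] (faults so far: 9)
  step 12: ref 2 -> FAULT, evict 3, frames=[5,2] (faults so far: 10)
  step 13: ref 7 -> FAULT, evict 5, frames=[7,2] (faults so far: 11)
  step 14: ref 4 -> FAULT, evict 2, frames=[7,4] (faults so far: 12)
  LRU total faults: 12
--- Optimal ---
  step 0: ref 1 -> FAULT, frames=[1,-] (faults so far: 1)
  step 1: ref 7 -> FAULT, frames=[1,7] (faults so far: 2)
  step 2: ref 4 -> FAULT, evict 1, frames=[4,7] (faults so far: 3)
  step 3: ref 2 -> FAULT, evict 4, frames=[2,7] (faults so far: 4)
  step 4: ref 6 -> FAULT, evict 7, frames=[2,6] (faults so far: 5)
  step 5: ref 3 -> FAULT, evict 6, frames=[2,3] (faults so far: 6)
  step 6: ref 2 -> HIT, frames=[2,3] (faults so far: 6)
  step 7: ref 3 -> HIT, frames=[2,3] (faults so far: 6)
  step 8: ref 6 -> FAULT, evict 2, frames=[6,3] (faults so far: 7)
  step 9: ref 3 -> HIT, frames=[6,3] (faults so far: 7)
  step 10: ref 5 -> FAULT, evict 3, frames=[6,5] (faults so far: 8)
  step 11: ref 5 -> HIT, frames=[6,5] (faults so far: 8)
  step 12: ref 2 -> FAULT, evict 5, frames=[6,2] (faults so far: 9)
  step 13: ref 7 -> FAULT, evict 2, frames=[6,7] (faults so far: 10)
  step 14: ref 4 -> FAULT, evict 6, frames=[4,7] (faults so far: 11)
  Optimal total faults: 11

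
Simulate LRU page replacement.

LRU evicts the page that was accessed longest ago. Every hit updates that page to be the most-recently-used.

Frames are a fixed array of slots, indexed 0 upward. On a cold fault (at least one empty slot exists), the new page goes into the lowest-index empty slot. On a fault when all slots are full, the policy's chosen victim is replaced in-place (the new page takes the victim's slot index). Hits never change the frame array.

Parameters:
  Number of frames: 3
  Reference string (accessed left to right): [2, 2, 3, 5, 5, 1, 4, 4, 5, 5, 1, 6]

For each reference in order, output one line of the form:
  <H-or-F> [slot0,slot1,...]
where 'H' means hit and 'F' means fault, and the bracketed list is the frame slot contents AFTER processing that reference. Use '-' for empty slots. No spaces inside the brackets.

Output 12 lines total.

F [2,-,-]
H [2,-,-]
F [2,3,-]
F [2,3,5]
H [2,3,5]
F [1,3,5]
F [1,4,5]
H [1,4,5]
H [1,4,5]
H [1,4,5]
H [1,4,5]
F [1,6,5]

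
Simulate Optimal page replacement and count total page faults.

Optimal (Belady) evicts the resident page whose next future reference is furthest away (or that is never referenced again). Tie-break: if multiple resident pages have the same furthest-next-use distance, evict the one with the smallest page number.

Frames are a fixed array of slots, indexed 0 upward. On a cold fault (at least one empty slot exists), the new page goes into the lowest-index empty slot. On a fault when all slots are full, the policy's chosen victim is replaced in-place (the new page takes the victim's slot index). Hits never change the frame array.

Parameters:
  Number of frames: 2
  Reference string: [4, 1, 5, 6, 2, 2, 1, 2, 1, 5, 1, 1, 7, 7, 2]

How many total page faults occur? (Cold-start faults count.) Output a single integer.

Answer: 8

Derivation:
Step 0: ref 4 → FAULT, frames=[4,-]
Step 1: ref 1 → FAULT, frames=[4,1]
Step 2: ref 5 → FAULT (evict 4), frames=[5,1]
Step 3: ref 6 → FAULT (evict 5), frames=[6,1]
Step 4: ref 2 → FAULT (evict 6), frames=[2,1]
Step 5: ref 2 → HIT, frames=[2,1]
Step 6: ref 1 → HIT, frames=[2,1]
Step 7: ref 2 → HIT, frames=[2,1]
Step 8: ref 1 → HIT, frames=[2,1]
Step 9: ref 5 → FAULT (evict 2), frames=[5,1]
Step 10: ref 1 → HIT, frames=[5,1]
Step 11: ref 1 → HIT, frames=[5,1]
Step 12: ref 7 → FAULT (evict 1), frames=[5,7]
Step 13: ref 7 → HIT, frames=[5,7]
Step 14: ref 2 → FAULT (evict 5), frames=[2,7]
Total faults: 8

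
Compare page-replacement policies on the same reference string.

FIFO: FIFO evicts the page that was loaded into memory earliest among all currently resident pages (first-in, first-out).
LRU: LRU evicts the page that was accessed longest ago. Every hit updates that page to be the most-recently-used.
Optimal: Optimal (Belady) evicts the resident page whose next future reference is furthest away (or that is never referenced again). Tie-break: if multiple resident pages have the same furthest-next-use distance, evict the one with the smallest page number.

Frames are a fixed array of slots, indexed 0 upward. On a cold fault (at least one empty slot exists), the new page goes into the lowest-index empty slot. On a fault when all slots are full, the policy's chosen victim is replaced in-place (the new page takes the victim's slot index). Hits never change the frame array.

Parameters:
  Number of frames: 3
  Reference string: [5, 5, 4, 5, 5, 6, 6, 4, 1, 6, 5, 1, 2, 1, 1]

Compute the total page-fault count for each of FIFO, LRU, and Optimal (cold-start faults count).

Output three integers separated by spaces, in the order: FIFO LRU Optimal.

Answer: 6 6 5

Derivation:
--- FIFO ---
  step 0: ref 5 -> FAULT, frames=[5,-,-] (faults so far: 1)
  step 1: ref 5 -> HIT, frames=[5,-,-] (faults so far: 1)
  step 2: ref 4 -> FAULT, frames=[5,4,-] (faults so far: 2)
  step 3: ref 5 -> HIT, frames=[5,4,-] (faults so far: 2)
  step 4: ref 5 -> HIT, frames=[5,4,-] (faults so far: 2)
  step 5: ref 6 -> FAULT, frames=[5,4,6] (faults so far: 3)
  step 6: ref 6 -> HIT, frames=[5,4,6] (faults so far: 3)
  step 7: ref 4 -> HIT, frames=[5,4,6] (faults so far: 3)
  step 8: ref 1 -> FAULT, evict 5, frames=[1,4,6] (faults so far: 4)
  step 9: ref 6 -> HIT, frames=[1,4,6] (faults so far: 4)
  step 10: ref 5 -> FAULT, evict 4, frames=[1,5,6] (faults so far: 5)
  step 11: ref 1 -> HIT, frames=[1,5,6] (faults so far: 5)
  step 12: ref 2 -> FAULT, evict 6, frames=[1,5,2] (faults so far: 6)
  step 13: ref 1 -> HIT, frames=[1,5,2] (faults so far: 6)
  step 14: ref 1 -> HIT, frames=[1,5,2] (faults so far: 6)
  FIFO total faults: 6
--- LRU ---
  step 0: ref 5 -> FAULT, frames=[5,-,-] (faults so far: 1)
  step 1: ref 5 -> HIT, frames=[5,-,-] (faults so far: 1)
  step 2: ref 4 -> FAULT, frames=[5,4,-] (faults so far: 2)
  step 3: ref 5 -> HIT, frames=[5,4,-] (faults so far: 2)
  step 4: ref 5 -> HIT, frames=[5,4,-] (faults so far: 2)
  step 5: ref 6 -> FAULT, frames=[5,4,6] (faults so far: 3)
  step 6: ref 6 -> HIT, frames=[5,4,6] (faults so far: 3)
  step 7: ref 4 -> HIT, frames=[5,4,6] (faults so far: 3)
  step 8: ref 1 -> FAULT, evict 5, frames=[1,4,6] (faults so far: 4)
  step 9: ref 6 -> HIT, frames=[1,4,6] (faults so far: 4)
  step 10: ref 5 -> FAULT, evict 4, frames=[1,5,6] (faults so far: 5)
  step 11: ref 1 -> HIT, frames=[1,5,6] (faults so far: 5)
  step 12: ref 2 -> FAULT, evict 6, frames=[1,5,2] (faults so far: 6)
  step 13: ref 1 -> HIT, frames=[1,5,2] (faults so far: 6)
  step 14: ref 1 -> HIT, frames=[1,5,2] (faults so far: 6)
  LRU total faults: 6
--- Optimal ---
  step 0: ref 5 -> FAULT, frames=[5,-,-] (faults so far: 1)
  step 1: ref 5 -> HIT, frames=[5,-,-] (faults so far: 1)
  step 2: ref 4 -> FAULT, frames=[5,4,-] (faults so far: 2)
  step 3: ref 5 -> HIT, frames=[5,4,-] (faults so far: 2)
  step 4: ref 5 -> HIT, frames=[5,4,-] (faults so far: 2)
  step 5: ref 6 -> FAULT, frames=[5,4,6] (faults so far: 3)
  step 6: ref 6 -> HIT, frames=[5,4,6] (faults so far: 3)
  step 7: ref 4 -> HIT, frames=[5,4,6] (faults so far: 3)
  step 8: ref 1 -> FAULT, evict 4, frames=[5,1,6] (faults so far: 4)
  step 9: ref 6 -> HIT, frames=[5,1,6] (faults so far: 4)
  step 10: ref 5 -> HIT, frames=[5,1,6] (faults so far: 4)
  step 11: ref 1 -> HIT, frames=[5,1,6] (faults so far: 4)
  step 12: ref 2 -> FAULT, evict 5, frames=[2,1,6] (faults so far: 5)
  step 13: ref 1 -> HIT, frames=[2,1,6] (faults so far: 5)
  step 14: ref 1 -> HIT, frames=[2,1,6] (faults so far: 5)
  Optimal total faults: 5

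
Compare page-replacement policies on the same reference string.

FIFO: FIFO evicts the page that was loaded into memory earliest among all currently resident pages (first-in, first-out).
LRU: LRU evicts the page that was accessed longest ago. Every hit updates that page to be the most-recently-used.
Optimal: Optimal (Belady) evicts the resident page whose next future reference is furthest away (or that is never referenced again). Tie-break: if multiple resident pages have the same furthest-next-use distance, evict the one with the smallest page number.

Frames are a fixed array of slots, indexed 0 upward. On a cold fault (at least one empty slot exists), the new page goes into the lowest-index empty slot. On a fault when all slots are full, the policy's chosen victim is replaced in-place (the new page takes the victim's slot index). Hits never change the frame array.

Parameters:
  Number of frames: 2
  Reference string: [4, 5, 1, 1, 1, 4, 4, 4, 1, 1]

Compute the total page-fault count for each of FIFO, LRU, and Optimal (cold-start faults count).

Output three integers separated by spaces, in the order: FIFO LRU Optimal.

--- FIFO ---
  step 0: ref 4 -> FAULT, frames=[4,-] (faults so far: 1)
  step 1: ref 5 -> FAULT, frames=[4,5] (faults so far: 2)
  step 2: ref 1 -> FAULT, evict 4, frames=[1,5] (faults so far: 3)
  step 3: ref 1 -> HIT, frames=[1,5] (faults so far: 3)
  step 4: ref 1 -> HIT, frames=[1,5] (faults so far: 3)
  step 5: ref 4 -> FAULT, evict 5, frames=[1,4] (faults so far: 4)
  step 6: ref 4 -> HIT, frames=[1,4] (faults so far: 4)
  step 7: ref 4 -> HIT, frames=[1,4] (faults so far: 4)
  step 8: ref 1 -> HIT, frames=[1,4] (faults so far: 4)
  step 9: ref 1 -> HIT, frames=[1,4] (faults so far: 4)
  FIFO total faults: 4
--- LRU ---
  step 0: ref 4 -> FAULT, frames=[4,-] (faults so far: 1)
  step 1: ref 5 -> FAULT, frames=[4,5] (faults so far: 2)
  step 2: ref 1 -> FAULT, evict 4, frames=[1,5] (faults so far: 3)
  step 3: ref 1 -> HIT, frames=[1,5] (faults so far: 3)
  step 4: ref 1 -> HIT, frames=[1,5] (faults so far: 3)
  step 5: ref 4 -> FAULT, evict 5, frames=[1,4] (faults so far: 4)
  step 6: ref 4 -> HIT, frames=[1,4] (faults so far: 4)
  step 7: ref 4 -> HIT, frames=[1,4] (faults so far: 4)
  step 8: ref 1 -> HIT, frames=[1,4] (faults so far: 4)
  step 9: ref 1 -> HIT, frames=[1,4] (faults so far: 4)
  LRU total faults: 4
--- Optimal ---
  step 0: ref 4 -> FAULT, frames=[4,-] (faults so far: 1)
  step 1: ref 5 -> FAULT, frames=[4,5] (faults so far: 2)
  step 2: ref 1 -> FAULT, evict 5, frames=[4,1] (faults so far: 3)
  step 3: ref 1 -> HIT, frames=[4,1] (faults so far: 3)
  step 4: ref 1 -> HIT, frames=[4,1] (faults so far: 3)
  step 5: ref 4 -> HIT, frames=[4,1] (faults so far: 3)
  step 6: ref 4 -> HIT, frames=[4,1] (faults so far: 3)
  step 7: ref 4 -> HIT, frames=[4,1] (faults so far: 3)
  step 8: ref 1 -> HIT, frames=[4,1] (faults so far: 3)
  step 9: ref 1 -> HIT, frames=[4,1] (faults so far: 3)
  Optimal total faults: 3

Answer: 4 4 3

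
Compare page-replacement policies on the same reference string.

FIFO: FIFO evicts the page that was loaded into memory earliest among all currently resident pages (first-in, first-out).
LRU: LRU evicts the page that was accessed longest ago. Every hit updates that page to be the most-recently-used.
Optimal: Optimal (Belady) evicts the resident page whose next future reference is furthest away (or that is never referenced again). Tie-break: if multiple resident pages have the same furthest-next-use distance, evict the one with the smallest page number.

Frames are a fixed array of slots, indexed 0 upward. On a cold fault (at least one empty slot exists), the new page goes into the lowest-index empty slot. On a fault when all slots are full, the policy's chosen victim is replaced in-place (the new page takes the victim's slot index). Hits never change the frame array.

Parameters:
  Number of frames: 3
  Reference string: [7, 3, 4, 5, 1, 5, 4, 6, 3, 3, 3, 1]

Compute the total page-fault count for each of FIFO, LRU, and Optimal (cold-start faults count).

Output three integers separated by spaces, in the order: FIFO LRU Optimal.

Answer: 7 8 7

Derivation:
--- FIFO ---
  step 0: ref 7 -> FAULT, frames=[7,-,-] (faults so far: 1)
  step 1: ref 3 -> FAULT, frames=[7,3,-] (faults so far: 2)
  step 2: ref 4 -> FAULT, frames=[7,3,4] (faults so far: 3)
  step 3: ref 5 -> FAULT, evict 7, frames=[5,3,4] (faults so far: 4)
  step 4: ref 1 -> FAULT, evict 3, frames=[5,1,4] (faults so far: 5)
  step 5: ref 5 -> HIT, frames=[5,1,4] (faults so far: 5)
  step 6: ref 4 -> HIT, frames=[5,1,4] (faults so far: 5)
  step 7: ref 6 -> FAULT, evict 4, frames=[5,1,6] (faults so far: 6)
  step 8: ref 3 -> FAULT, evict 5, frames=[3,1,6] (faults so far: 7)
  step 9: ref 3 -> HIT, frames=[3,1,6] (faults so far: 7)
  step 10: ref 3 -> HIT, frames=[3,1,6] (faults so far: 7)
  step 11: ref 1 -> HIT, frames=[3,1,6] (faults so far: 7)
  FIFO total faults: 7
--- LRU ---
  step 0: ref 7 -> FAULT, frames=[7,-,-] (faults so far: 1)
  step 1: ref 3 -> FAULT, frames=[7,3,-] (faults so far: 2)
  step 2: ref 4 -> FAULT, frames=[7,3,4] (faults so far: 3)
  step 3: ref 5 -> FAULT, evict 7, frames=[5,3,4] (faults so far: 4)
  step 4: ref 1 -> FAULT, evict 3, frames=[5,1,4] (faults so far: 5)
  step 5: ref 5 -> HIT, frames=[5,1,4] (faults so far: 5)
  step 6: ref 4 -> HIT, frames=[5,1,4] (faults so far: 5)
  step 7: ref 6 -> FAULT, evict 1, frames=[5,6,4] (faults so far: 6)
  step 8: ref 3 -> FAULT, evict 5, frames=[3,6,4] (faults so far: 7)
  step 9: ref 3 -> HIT, frames=[3,6,4] (faults so far: 7)
  step 10: ref 3 -> HIT, frames=[3,6,4] (faults so far: 7)
  step 11: ref 1 -> FAULT, evict 4, frames=[3,6,1] (faults so far: 8)
  LRU total faults: 8
--- Optimal ---
  step 0: ref 7 -> FAULT, frames=[7,-,-] (faults so far: 1)
  step 1: ref 3 -> FAULT, frames=[7,3,-] (faults so far: 2)
  step 2: ref 4 -> FAULT, frames=[7,3,4] (faults so far: 3)
  step 3: ref 5 -> FAULT, evict 7, frames=[5,3,4] (faults so far: 4)
  step 4: ref 1 -> FAULT, evict 3, frames=[5,1,4] (faults so far: 5)
  step 5: ref 5 -> HIT, frames=[5,1,4] (faults so far: 5)
  step 6: ref 4 -> HIT, frames=[5,1,4] (faults so far: 5)
  step 7: ref 6 -> FAULT, evict 4, frames=[5,1,6] (faults so far: 6)
  step 8: ref 3 -> FAULT, evict 5, frames=[3,1,6] (faults so far: 7)
  step 9: ref 3 -> HIT, frames=[3,1,6] (faults so far: 7)
  step 10: ref 3 -> HIT, frames=[3,1,6] (faults so far: 7)
  step 11: ref 1 -> HIT, frames=[3,1,6] (faults so far: 7)
  Optimal total faults: 7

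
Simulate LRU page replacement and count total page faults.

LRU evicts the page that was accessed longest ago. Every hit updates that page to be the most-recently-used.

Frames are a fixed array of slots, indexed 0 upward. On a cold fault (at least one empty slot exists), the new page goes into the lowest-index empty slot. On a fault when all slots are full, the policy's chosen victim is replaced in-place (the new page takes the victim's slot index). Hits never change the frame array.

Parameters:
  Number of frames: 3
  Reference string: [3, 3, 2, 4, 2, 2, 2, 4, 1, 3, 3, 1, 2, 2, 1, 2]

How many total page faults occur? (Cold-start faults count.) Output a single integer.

Answer: 6

Derivation:
Step 0: ref 3 → FAULT, frames=[3,-,-]
Step 1: ref 3 → HIT, frames=[3,-,-]
Step 2: ref 2 → FAULT, frames=[3,2,-]
Step 3: ref 4 → FAULT, frames=[3,2,4]
Step 4: ref 2 → HIT, frames=[3,2,4]
Step 5: ref 2 → HIT, frames=[3,2,4]
Step 6: ref 2 → HIT, frames=[3,2,4]
Step 7: ref 4 → HIT, frames=[3,2,4]
Step 8: ref 1 → FAULT (evict 3), frames=[1,2,4]
Step 9: ref 3 → FAULT (evict 2), frames=[1,3,4]
Step 10: ref 3 → HIT, frames=[1,3,4]
Step 11: ref 1 → HIT, frames=[1,3,4]
Step 12: ref 2 → FAULT (evict 4), frames=[1,3,2]
Step 13: ref 2 → HIT, frames=[1,3,2]
Step 14: ref 1 → HIT, frames=[1,3,2]
Step 15: ref 2 → HIT, frames=[1,3,2]
Total faults: 6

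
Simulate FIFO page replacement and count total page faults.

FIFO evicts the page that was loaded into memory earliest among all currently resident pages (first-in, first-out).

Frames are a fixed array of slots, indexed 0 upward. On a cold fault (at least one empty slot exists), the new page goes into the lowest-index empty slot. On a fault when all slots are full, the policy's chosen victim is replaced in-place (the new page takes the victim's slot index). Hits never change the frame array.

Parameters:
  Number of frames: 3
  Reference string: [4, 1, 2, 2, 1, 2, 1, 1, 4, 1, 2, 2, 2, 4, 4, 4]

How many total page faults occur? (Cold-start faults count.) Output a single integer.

Answer: 3

Derivation:
Step 0: ref 4 → FAULT, frames=[4,-,-]
Step 1: ref 1 → FAULT, frames=[4,1,-]
Step 2: ref 2 → FAULT, frames=[4,1,2]
Step 3: ref 2 → HIT, frames=[4,1,2]
Step 4: ref 1 → HIT, frames=[4,1,2]
Step 5: ref 2 → HIT, frames=[4,1,2]
Step 6: ref 1 → HIT, frames=[4,1,2]
Step 7: ref 1 → HIT, frames=[4,1,2]
Step 8: ref 4 → HIT, frames=[4,1,2]
Step 9: ref 1 → HIT, frames=[4,1,2]
Step 10: ref 2 → HIT, frames=[4,1,2]
Step 11: ref 2 → HIT, frames=[4,1,2]
Step 12: ref 2 → HIT, frames=[4,1,2]
Step 13: ref 4 → HIT, frames=[4,1,2]
Step 14: ref 4 → HIT, frames=[4,1,2]
Step 15: ref 4 → HIT, frames=[4,1,2]
Total faults: 3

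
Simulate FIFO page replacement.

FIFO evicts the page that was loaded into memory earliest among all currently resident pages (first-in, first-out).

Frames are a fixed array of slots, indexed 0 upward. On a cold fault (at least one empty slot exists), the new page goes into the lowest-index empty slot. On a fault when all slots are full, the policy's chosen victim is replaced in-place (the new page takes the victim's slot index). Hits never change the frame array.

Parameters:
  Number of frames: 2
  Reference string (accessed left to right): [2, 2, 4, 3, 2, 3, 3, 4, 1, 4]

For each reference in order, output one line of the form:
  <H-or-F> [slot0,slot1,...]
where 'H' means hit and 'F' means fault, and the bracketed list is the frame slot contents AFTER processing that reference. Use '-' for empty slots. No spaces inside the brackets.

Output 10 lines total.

F [2,-]
H [2,-]
F [2,4]
F [3,4]
F [3,2]
H [3,2]
H [3,2]
F [4,2]
F [4,1]
H [4,1]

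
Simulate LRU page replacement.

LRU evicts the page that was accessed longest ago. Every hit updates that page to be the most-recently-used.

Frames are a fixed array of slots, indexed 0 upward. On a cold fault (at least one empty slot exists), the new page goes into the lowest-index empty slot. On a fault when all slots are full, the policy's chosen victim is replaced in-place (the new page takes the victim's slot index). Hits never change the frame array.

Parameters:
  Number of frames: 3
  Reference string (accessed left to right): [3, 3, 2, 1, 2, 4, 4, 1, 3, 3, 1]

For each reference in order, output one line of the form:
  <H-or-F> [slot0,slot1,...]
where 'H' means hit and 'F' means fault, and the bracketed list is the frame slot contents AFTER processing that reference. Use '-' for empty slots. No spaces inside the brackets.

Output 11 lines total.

F [3,-,-]
H [3,-,-]
F [3,2,-]
F [3,2,1]
H [3,2,1]
F [4,2,1]
H [4,2,1]
H [4,2,1]
F [4,3,1]
H [4,3,1]
H [4,3,1]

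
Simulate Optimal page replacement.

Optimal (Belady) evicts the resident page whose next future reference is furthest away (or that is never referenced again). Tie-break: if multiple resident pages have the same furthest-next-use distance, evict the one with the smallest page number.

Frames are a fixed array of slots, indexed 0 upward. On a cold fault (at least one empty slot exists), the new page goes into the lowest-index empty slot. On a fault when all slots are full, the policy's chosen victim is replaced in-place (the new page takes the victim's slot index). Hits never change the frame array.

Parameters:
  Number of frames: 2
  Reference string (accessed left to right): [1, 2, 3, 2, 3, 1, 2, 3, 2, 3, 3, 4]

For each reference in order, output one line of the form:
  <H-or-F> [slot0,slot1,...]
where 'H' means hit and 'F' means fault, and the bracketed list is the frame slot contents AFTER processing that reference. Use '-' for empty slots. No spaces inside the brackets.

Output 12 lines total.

F [1,-]
F [1,2]
F [3,2]
H [3,2]
H [3,2]
F [1,2]
H [1,2]
F [3,2]
H [3,2]
H [3,2]
H [3,2]
F [3,4]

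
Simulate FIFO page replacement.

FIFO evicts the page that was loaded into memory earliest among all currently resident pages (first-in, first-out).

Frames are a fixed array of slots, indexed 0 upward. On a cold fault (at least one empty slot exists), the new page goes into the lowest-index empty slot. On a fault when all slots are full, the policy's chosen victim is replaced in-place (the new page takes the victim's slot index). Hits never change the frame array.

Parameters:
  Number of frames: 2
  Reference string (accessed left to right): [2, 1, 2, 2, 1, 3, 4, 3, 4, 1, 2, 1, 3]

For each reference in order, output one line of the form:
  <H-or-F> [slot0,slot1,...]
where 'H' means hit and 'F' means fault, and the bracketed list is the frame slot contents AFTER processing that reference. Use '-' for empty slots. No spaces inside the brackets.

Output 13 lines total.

F [2,-]
F [2,1]
H [2,1]
H [2,1]
H [2,1]
F [3,1]
F [3,4]
H [3,4]
H [3,4]
F [1,4]
F [1,2]
H [1,2]
F [3,2]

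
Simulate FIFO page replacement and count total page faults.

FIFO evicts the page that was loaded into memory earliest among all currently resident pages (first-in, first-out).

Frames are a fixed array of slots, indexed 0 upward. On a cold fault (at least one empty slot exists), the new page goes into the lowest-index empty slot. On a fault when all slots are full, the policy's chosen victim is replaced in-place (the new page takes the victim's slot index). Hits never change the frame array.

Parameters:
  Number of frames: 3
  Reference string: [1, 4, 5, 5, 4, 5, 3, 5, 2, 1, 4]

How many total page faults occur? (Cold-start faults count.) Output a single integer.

Step 0: ref 1 → FAULT, frames=[1,-,-]
Step 1: ref 4 → FAULT, frames=[1,4,-]
Step 2: ref 5 → FAULT, frames=[1,4,5]
Step 3: ref 5 → HIT, frames=[1,4,5]
Step 4: ref 4 → HIT, frames=[1,4,5]
Step 5: ref 5 → HIT, frames=[1,4,5]
Step 6: ref 3 → FAULT (evict 1), frames=[3,4,5]
Step 7: ref 5 → HIT, frames=[3,4,5]
Step 8: ref 2 → FAULT (evict 4), frames=[3,2,5]
Step 9: ref 1 → FAULT (evict 5), frames=[3,2,1]
Step 10: ref 4 → FAULT (evict 3), frames=[4,2,1]
Total faults: 7

Answer: 7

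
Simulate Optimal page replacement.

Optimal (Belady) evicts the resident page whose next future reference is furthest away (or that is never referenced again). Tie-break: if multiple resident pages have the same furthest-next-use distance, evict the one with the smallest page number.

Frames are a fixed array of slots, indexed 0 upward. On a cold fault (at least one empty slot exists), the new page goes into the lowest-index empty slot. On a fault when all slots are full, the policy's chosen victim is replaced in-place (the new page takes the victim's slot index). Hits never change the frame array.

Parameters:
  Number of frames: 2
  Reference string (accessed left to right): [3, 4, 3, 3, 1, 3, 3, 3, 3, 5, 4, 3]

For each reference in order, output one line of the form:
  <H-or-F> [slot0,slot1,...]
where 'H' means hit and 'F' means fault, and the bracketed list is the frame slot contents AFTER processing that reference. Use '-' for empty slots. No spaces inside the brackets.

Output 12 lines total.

F [3,-]
F [3,4]
H [3,4]
H [3,4]
F [3,1]
H [3,1]
H [3,1]
H [3,1]
H [3,1]
F [3,5]
F [3,4]
H [3,4]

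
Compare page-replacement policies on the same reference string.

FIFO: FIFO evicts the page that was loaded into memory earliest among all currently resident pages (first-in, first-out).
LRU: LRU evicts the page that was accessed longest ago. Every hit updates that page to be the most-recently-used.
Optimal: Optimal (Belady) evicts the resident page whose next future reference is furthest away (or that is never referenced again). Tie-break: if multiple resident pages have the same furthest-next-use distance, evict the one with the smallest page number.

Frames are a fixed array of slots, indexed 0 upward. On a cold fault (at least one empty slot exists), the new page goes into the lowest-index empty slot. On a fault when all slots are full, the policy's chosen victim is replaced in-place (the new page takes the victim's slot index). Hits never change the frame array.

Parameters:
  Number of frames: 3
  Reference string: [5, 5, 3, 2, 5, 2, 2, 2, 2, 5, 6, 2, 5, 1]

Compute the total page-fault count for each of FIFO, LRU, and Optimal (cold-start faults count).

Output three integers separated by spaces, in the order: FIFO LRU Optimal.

Answer: 6 5 5

Derivation:
--- FIFO ---
  step 0: ref 5 -> FAULT, frames=[5,-,-] (faults so far: 1)
  step 1: ref 5 -> HIT, frames=[5,-,-] (faults so far: 1)
  step 2: ref 3 -> FAULT, frames=[5,3,-] (faults so far: 2)
  step 3: ref 2 -> FAULT, frames=[5,3,2] (faults so far: 3)
  step 4: ref 5 -> HIT, frames=[5,3,2] (faults so far: 3)
  step 5: ref 2 -> HIT, frames=[5,3,2] (faults so far: 3)
  step 6: ref 2 -> HIT, frames=[5,3,2] (faults so far: 3)
  step 7: ref 2 -> HIT, frames=[5,3,2] (faults so far: 3)
  step 8: ref 2 -> HIT, frames=[5,3,2] (faults so far: 3)
  step 9: ref 5 -> HIT, frames=[5,3,2] (faults so far: 3)
  step 10: ref 6 -> FAULT, evict 5, frames=[6,3,2] (faults so far: 4)
  step 11: ref 2 -> HIT, frames=[6,3,2] (faults so far: 4)
  step 12: ref 5 -> FAULT, evict 3, frames=[6,5,2] (faults so far: 5)
  step 13: ref 1 -> FAULT, evict 2, frames=[6,5,1] (faults so far: 6)
  FIFO total faults: 6
--- LRU ---
  step 0: ref 5 -> FAULT, frames=[5,-,-] (faults so far: 1)
  step 1: ref 5 -> HIT, frames=[5,-,-] (faults so far: 1)
  step 2: ref 3 -> FAULT, frames=[5,3,-] (faults so far: 2)
  step 3: ref 2 -> FAULT, frames=[5,3,2] (faults so far: 3)
  step 4: ref 5 -> HIT, frames=[5,3,2] (faults so far: 3)
  step 5: ref 2 -> HIT, frames=[5,3,2] (faults so far: 3)
  step 6: ref 2 -> HIT, frames=[5,3,2] (faults so far: 3)
  step 7: ref 2 -> HIT, frames=[5,3,2] (faults so far: 3)
  step 8: ref 2 -> HIT, frames=[5,3,2] (faults so far: 3)
  step 9: ref 5 -> HIT, frames=[5,3,2] (faults so far: 3)
  step 10: ref 6 -> FAULT, evict 3, frames=[5,6,2] (faults so far: 4)
  step 11: ref 2 -> HIT, frames=[5,6,2] (faults so far: 4)
  step 12: ref 5 -> HIT, frames=[5,6,2] (faults so far: 4)
  step 13: ref 1 -> FAULT, evict 6, frames=[5,1,2] (faults so far: 5)
  LRU total faults: 5
--- Optimal ---
  step 0: ref 5 -> FAULT, frames=[5,-,-] (faults so far: 1)
  step 1: ref 5 -> HIT, frames=[5,-,-] (faults so far: 1)
  step 2: ref 3 -> FAULT, frames=[5,3,-] (faults so far: 2)
  step 3: ref 2 -> FAULT, frames=[5,3,2] (faults so far: 3)
  step 4: ref 5 -> HIT, frames=[5,3,2] (faults so far: 3)
  step 5: ref 2 -> HIT, frames=[5,3,2] (faults so far: 3)
  step 6: ref 2 -> HIT, frames=[5,3,2] (faults so far: 3)
  step 7: ref 2 -> HIT, frames=[5,3,2] (faults so far: 3)
  step 8: ref 2 -> HIT, frames=[5,3,2] (faults so far: 3)
  step 9: ref 5 -> HIT, frames=[5,3,2] (faults so far: 3)
  step 10: ref 6 -> FAULT, evict 3, frames=[5,6,2] (faults so far: 4)
  step 11: ref 2 -> HIT, frames=[5,6,2] (faults so far: 4)
  step 12: ref 5 -> HIT, frames=[5,6,2] (faults so far: 4)
  step 13: ref 1 -> FAULT, evict 2, frames=[5,6,1] (faults so far: 5)
  Optimal total faults: 5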